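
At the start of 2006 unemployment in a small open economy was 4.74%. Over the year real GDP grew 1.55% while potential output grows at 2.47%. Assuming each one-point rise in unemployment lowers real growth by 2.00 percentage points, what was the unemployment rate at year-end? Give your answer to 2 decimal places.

5.20%

Growth-rate Okun's law: g_Y = g_Y* - β × Δu, so Δu = (g_Y* - g_Y)/β.
Δu = (2.47 - 1.55)/2.00 = 0.92/2.00 = 0.46 percentage points.
Year-end unemployment = 4.74 + 0.46 = 5.20%.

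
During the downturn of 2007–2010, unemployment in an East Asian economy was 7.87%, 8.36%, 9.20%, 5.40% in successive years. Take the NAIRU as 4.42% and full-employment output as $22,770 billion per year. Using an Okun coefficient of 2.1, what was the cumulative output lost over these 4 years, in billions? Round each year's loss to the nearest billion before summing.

Year 2007: gap = -2.1 × (7.87 - 4.42) = -7.245%, loss ≈ 22770 × 7.245/100 ≈ 1650.
Year 2008: gap = -2.1 × (8.36 - 4.42) = -8.274%, loss ≈ 22770 × 8.274/100 ≈ 1884.
Year 2009: gap = -2.1 × (9.2 - 4.42) = -10.038%, loss ≈ 22770 × 10.038/100 ≈ 2286.
Year 2010: gap = -2.1 × (5.4 - 4.42) = -2.058%, loss ≈ 22770 × 2.058/100 ≈ 469.
Total lost output = 1650 + 1884 + 2286 + 469 = 6289 billion.

$6,289 billion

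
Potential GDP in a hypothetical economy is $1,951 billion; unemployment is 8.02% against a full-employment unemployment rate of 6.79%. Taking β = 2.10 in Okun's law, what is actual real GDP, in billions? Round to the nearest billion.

Unemployment gap = 8.02 - 6.79 = 1.23 points, so the output gap is -2.1 × 1.23 = -2.583%.
Actual GDP = 1951 × (1 - 2.583/100) = 1951 × 0.97417 ≈ 1901 billion.

$1,901 billion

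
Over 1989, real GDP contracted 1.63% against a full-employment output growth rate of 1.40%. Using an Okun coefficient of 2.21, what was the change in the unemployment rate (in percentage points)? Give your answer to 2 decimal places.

1.37 percentage points

Growth-rate Okun's law: g_Y = g_Y* - β × Δu, so Δu = (g_Y* - g_Y)/β.
Δu = (1.4 + 1.63)/2.21 = 3.03/2.21 = 1.37 percentage points.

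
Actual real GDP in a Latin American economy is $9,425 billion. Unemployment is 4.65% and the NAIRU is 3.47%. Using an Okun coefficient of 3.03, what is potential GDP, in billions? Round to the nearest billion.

$9,774 billion

Unemployment gap = 4.65 - 3.47 = 1.18 points, so output gap = -3.03 × 1.18 = -3.5754%.
Since Y = Y* × (1 + gap/100), Y* = 9425/0.964246 ≈ 9774 billion.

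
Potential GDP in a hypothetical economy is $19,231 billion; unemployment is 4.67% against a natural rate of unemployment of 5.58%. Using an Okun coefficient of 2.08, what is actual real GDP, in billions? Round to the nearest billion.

$19,595 billion

Unemployment gap = 4.67 - 5.58 = -0.91 points, so the output gap is -2.08 × (-0.91) = 1.8928%.
Actual GDP = 19231 × (1 + 1.8928/100) = 19231 × 1.018928 ≈ 19595 billion.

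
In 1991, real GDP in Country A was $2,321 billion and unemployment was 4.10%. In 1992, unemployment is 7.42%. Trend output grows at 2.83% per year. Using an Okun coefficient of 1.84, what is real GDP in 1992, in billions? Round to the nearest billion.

$2,245 billion

Δu = 7.42 - 4.1 = 3.32 points.
Okun's law (growth form): g_Y = g_Y* - β × Δu = 2.83 - 1.84 × (3.32) = 2.83 - 6.1088 = -3.2788%.
Real GDP in the next year = 2321 × (1 - 3.2788/100) = 2321 × 0.967212 ≈ 2245 billion.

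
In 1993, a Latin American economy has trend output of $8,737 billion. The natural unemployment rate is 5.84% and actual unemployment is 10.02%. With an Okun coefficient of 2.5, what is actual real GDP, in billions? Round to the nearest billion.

Unemployment gap = 10.02 - 5.84 = 4.18 points, so the output gap is -2.5 × 4.18 = -10.45%.
Actual GDP = 8737 × (1 - 10.45/100) = 8737 × 0.8955 ≈ 7824 billion.

$7,824 billion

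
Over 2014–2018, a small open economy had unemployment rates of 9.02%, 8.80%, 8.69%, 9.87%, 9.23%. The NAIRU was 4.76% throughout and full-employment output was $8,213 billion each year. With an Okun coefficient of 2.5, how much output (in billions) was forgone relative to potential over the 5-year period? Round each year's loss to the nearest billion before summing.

Year 2014: gap = -2.5 × (9.02 - 4.76) = -10.65%, loss ≈ 8213 × 10.65/100 ≈ 875.
Year 2015: gap = -2.5 × (8.8 - 4.76) = -10.1%, loss ≈ 8213 × 10.1/100 ≈ 830.
Year 2016: gap = -2.5 × (8.69 - 4.76) = -9.825%, loss ≈ 8213 × 9.825/100 ≈ 807.
Year 2017: gap = -2.5 × (9.87 - 4.76) = -12.775%, loss ≈ 8213 × 12.775/100 ≈ 1049.
Year 2018: gap = -2.5 × (9.23 - 4.76) = -11.175%, loss ≈ 8213 × 11.175/100 ≈ 918.
Total lost output = 875 + 830 + 807 + 1049 + 918 = 4479 billion.

$4,479 billion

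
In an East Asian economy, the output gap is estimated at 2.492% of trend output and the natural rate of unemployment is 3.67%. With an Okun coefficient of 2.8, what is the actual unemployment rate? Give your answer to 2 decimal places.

From Okun's law, u - u* = -(output gap)/β = -(2.492)/2.8 = -0.89 points.
So u = 3.67 - 0.89 = 2.78%.

2.78%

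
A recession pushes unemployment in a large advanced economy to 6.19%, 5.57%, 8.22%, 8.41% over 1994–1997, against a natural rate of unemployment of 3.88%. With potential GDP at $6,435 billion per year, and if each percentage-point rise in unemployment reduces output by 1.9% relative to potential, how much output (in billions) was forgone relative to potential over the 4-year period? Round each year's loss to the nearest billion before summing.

Year 1994: gap = -1.9 × (6.19 - 3.88) = -4.389%, loss ≈ 6435 × 4.389/100 ≈ 282.
Year 1995: gap = -1.9 × (5.57 - 3.88) = -3.211%, loss ≈ 6435 × 3.211/100 ≈ 207.
Year 1996: gap = -1.9 × (8.22 - 3.88) = -8.246%, loss ≈ 6435 × 8.246/100 ≈ 531.
Year 1997: gap = -1.9 × (8.41 - 3.88) = -8.607%, loss ≈ 6435 × 8.607/100 ≈ 554.
Total lost output = 282 + 207 + 531 + 554 = 1574 billion.

$1,574 billion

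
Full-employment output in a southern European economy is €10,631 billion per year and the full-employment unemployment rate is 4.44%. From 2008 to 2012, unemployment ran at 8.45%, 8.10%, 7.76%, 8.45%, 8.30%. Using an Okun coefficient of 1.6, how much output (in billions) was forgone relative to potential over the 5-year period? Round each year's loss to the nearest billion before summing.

Year 2008: gap = -1.6 × (8.45 - 4.44) = -6.416%, loss ≈ 10631 × 6.416/100 ≈ 682.
Year 2009: gap = -1.6 × (8.1 - 4.44) = -5.856%, loss ≈ 10631 × 5.856/100 ≈ 623.
Year 2010: gap = -1.6 × (7.76 - 4.44) = -5.312%, loss ≈ 10631 × 5.312/100 ≈ 565.
Year 2011: gap = -1.6 × (8.45 - 4.44) = -6.416%, loss ≈ 10631 × 6.416/100 ≈ 682.
Year 2012: gap = -1.6 × (8.3 - 4.44) = -6.176%, loss ≈ 10631 × 6.176/100 ≈ 657.
Total lost output = 682 + 623 + 565 + 682 + 657 = 3209 billion.

€3,209 billion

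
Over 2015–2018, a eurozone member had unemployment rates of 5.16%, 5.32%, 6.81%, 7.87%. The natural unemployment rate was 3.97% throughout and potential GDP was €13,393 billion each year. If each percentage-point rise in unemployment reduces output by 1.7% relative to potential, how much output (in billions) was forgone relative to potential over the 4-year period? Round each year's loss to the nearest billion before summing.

€2,113 billion

Year 2015: gap = -1.7 × (5.16 - 3.97) = -2.023%, loss ≈ 13393 × 2.023/100 ≈ 271.
Year 2016: gap = -1.7 × (5.32 - 3.97) = -2.295%, loss ≈ 13393 × 2.295/100 ≈ 307.
Year 2017: gap = -1.7 × (6.81 - 3.97) = -4.828%, loss ≈ 13393 × 4.828/100 ≈ 647.
Year 2018: gap = -1.7 × (7.87 - 3.97) = -6.63%, loss ≈ 13393 × 6.63/100 ≈ 888.
Total lost output = 271 + 307 + 647 + 888 = 2113 billion.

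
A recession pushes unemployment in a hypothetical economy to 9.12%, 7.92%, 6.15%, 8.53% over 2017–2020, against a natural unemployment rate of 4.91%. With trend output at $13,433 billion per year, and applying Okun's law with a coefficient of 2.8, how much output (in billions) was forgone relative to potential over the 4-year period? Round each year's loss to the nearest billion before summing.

Year 2017: gap = -2.8 × (9.12 - 4.91) = -11.788%, loss ≈ 13433 × 11.788/100 ≈ 1583.
Year 2018: gap = -2.8 × (7.92 - 4.91) = -8.428%, loss ≈ 13433 × 8.428/100 ≈ 1132.
Year 2019: gap = -2.8 × (6.15 - 4.91) = -3.472%, loss ≈ 13433 × 3.472/100 ≈ 466.
Year 2020: gap = -2.8 × (8.53 - 4.91) = -10.136%, loss ≈ 13433 × 10.136/100 ≈ 1362.
Total lost output = 1583 + 1132 + 466 + 1362 = 4543 billion.

$4,543 billion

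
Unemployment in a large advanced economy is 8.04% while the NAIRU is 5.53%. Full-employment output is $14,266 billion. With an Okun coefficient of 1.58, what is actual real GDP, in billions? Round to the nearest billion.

$13,700 billion

Unemployment gap = 8.04 - 5.53 = 2.51 points, so the output gap is -1.58 × 2.51 = -3.9658%.
Actual GDP = 14266 × (1 - 3.9658/100) = 14266 × 0.960342 ≈ 13700 billion.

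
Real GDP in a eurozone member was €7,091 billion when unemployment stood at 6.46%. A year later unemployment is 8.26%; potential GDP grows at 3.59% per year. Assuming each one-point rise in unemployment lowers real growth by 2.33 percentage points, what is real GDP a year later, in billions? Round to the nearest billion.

€7,048 billion

Δu = 8.26 - 6.46 = 1.8 points.
Okun's law (growth form): g_Y = g_Y* - β × Δu = 3.59 - 2.33 × (1.80) = 3.59 - 4.194 = -0.604%.
Real GDP in the next year = 7091 × (1 - 0.604/100) = 7091 × 0.99396 ≈ 7048 billion.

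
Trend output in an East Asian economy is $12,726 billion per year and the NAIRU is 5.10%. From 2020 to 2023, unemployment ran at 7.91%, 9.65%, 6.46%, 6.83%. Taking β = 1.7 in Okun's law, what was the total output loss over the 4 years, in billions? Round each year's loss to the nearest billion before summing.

Year 2020: gap = -1.7 × (7.91 - 5.1) = -4.777%, loss ≈ 12726 × 4.777/100 ≈ 608.
Year 2021: gap = -1.7 × (9.65 - 5.1) = -7.735%, loss ≈ 12726 × 7.735/100 ≈ 984.
Year 2022: gap = -1.7 × (6.46 - 5.1) = -2.312%, loss ≈ 12726 × 2.312/100 ≈ 294.
Year 2023: gap = -1.7 × (6.83 - 5.1) = -2.941%, loss ≈ 12726 × 2.941/100 ≈ 374.
Total lost output = 608 + 984 + 294 + 374 = 2260 billion.

$2,260 billion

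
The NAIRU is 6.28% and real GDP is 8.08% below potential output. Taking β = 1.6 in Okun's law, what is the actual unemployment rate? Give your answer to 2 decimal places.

11.33%

From Okun's law, u - u* = -(output gap)/β = -(-8.08)/1.6 = 5.05 points.
So u = 6.28 + 5.05 = 11.33%.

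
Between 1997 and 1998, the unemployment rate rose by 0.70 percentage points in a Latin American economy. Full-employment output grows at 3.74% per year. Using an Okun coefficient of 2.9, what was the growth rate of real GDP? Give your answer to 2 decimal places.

1.71%

Growth-rate Okun's law: g_Y = g_Y* - β × Δu.
g_Y = 3.74 - 2.9 × (0.70) = 3.74 - 2.03 = 1.71%, i.e. 1.71% to 2 d.p.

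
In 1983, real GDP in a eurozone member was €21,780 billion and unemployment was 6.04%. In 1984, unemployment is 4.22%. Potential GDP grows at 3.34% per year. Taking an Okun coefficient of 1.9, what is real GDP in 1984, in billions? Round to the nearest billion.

€23,261 billion

Δu = 4.22 - 6.04 = -1.82 points.
Okun's law (growth form): g_Y = g_Y* - β × Δu = 3.34 - 1.9 × (-1.82) = 3.34 + 3.458 = 6.798%.
Real GDP in the next year = 21780 × (1 + 6.798/100) = 21780 × 1.06798 ≈ 23261 billion.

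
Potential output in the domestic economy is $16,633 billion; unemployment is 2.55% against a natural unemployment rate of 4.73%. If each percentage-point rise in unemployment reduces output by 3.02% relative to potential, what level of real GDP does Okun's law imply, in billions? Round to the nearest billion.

Unemployment gap = 2.55 - 4.73 = -2.18 points, so the output gap is -3.02 × (-2.18) = 6.5836%.
Actual GDP = 16633 × (1 + 6.5836/100) = 16633 × 1.065836 ≈ 17728 billion.

$17,728 billion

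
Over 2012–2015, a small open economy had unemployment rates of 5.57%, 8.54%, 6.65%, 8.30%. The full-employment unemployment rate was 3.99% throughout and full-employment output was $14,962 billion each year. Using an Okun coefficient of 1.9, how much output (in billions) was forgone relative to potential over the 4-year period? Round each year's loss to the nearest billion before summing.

$3,723 billion

Year 2012: gap = -1.9 × (5.57 - 3.99) = -3.002%, loss ≈ 14962 × 3.002/100 ≈ 449.
Year 2013: gap = -1.9 × (8.54 - 3.99) = -8.645%, loss ≈ 14962 × 8.645/100 ≈ 1293.
Year 2014: gap = -1.9 × (6.65 - 3.99) = -5.054%, loss ≈ 14962 × 5.054/100 ≈ 756.
Year 2015: gap = -1.9 × (8.3 - 3.99) = -8.189%, loss ≈ 14962 × 8.189/100 ≈ 1225.
Total lost output = 449 + 1293 + 756 + 1225 = 3723 billion.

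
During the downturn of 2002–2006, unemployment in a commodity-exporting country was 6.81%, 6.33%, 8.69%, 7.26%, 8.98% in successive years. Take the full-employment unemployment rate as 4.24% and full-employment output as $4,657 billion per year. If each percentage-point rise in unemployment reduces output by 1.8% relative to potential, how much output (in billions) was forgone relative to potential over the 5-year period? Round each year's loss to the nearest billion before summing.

Year 2002: gap = -1.8 × (6.81 - 4.24) = -4.626%, loss ≈ 4657 × 4.626/100 ≈ 215.
Year 2003: gap = -1.8 × (6.33 - 4.24) = -3.762%, loss ≈ 4657 × 3.762/100 ≈ 175.
Year 2004: gap = -1.8 × (8.69 - 4.24) = -8.01%, loss ≈ 4657 × 8.01/100 ≈ 373.
Year 2005: gap = -1.8 × (7.26 - 4.24) = -5.436%, loss ≈ 4657 × 5.436/100 ≈ 253.
Year 2006: gap = -1.8 × (8.98 - 4.24) = -8.532%, loss ≈ 4657 × 8.532/100 ≈ 397.
Total lost output = 215 + 175 + 373 + 253 + 397 = 1413 billion.

$1,413 billion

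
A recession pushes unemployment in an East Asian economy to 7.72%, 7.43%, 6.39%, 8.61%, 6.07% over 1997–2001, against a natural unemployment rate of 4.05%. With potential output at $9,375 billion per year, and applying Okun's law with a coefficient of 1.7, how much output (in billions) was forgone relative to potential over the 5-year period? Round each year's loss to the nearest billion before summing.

Year 1997: gap = -1.7 × (7.72 - 4.05) = -6.239%, loss ≈ 9375 × 6.239/100 ≈ 585.
Year 1998: gap = -1.7 × (7.43 - 4.05) = -5.746%, loss ≈ 9375 × 5.746/100 ≈ 539.
Year 1999: gap = -1.7 × (6.39 - 4.05) = -3.978%, loss ≈ 9375 × 3.978/100 ≈ 373.
Year 2000: gap = -1.7 × (8.61 - 4.05) = -7.752%, loss ≈ 9375 × 7.752/100 ≈ 727.
Year 2001: gap = -1.7 × (6.07 - 4.05) = -3.434%, loss ≈ 9375 × 3.434/100 ≈ 322.
Total lost output = 585 + 539 + 373 + 727 + 322 = 2546 billion.

$2,546 billion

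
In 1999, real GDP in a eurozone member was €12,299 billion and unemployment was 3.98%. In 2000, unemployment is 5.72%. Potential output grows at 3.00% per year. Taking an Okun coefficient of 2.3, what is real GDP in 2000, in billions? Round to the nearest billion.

Δu = 5.72 - 3.98 = 1.74 points.
Okun's law (growth form): g_Y = g_Y* - β × Δu = 3.00 - 2.3 × (1.74) = 3 - 4.002 = -1.002%.
Real GDP in the next year = 12299 × (1 - 1.002/100) = 12299 × 0.98998 ≈ 12176 billion.

€12,176 billion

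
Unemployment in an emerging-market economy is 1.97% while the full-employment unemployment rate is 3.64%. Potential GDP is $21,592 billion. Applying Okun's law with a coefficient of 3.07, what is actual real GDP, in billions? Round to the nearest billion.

Unemployment gap = 1.97 - 3.64 = -1.67 points, so the output gap is -3.07 × (-1.67) = 5.1269%.
Actual GDP = 21592 × (1 + 5.1269/100) = 21592 × 1.051269 ≈ 22699 billion.

$22,699 billion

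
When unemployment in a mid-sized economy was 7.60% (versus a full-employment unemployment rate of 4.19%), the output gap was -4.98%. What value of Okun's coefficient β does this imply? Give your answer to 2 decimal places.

Okun's law: output gap = -β × (u - u*).
-4.98 = -β × (7.6 - 4.19) = -β × 3.41, so β = 4.98/3.41 = 1.46.

β ≈ 1.46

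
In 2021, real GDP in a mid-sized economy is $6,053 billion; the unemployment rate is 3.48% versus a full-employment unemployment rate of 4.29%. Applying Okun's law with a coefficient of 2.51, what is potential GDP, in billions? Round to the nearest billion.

Unemployment gap = 3.48 - 4.29 = -0.81 points, so output gap = -2.51 × (-0.81) = 2.0331%.
Since Y = Y* × (1 + gap/100), Y* = 6053/1.020331 ≈ 5932 billion.

$5,932 billion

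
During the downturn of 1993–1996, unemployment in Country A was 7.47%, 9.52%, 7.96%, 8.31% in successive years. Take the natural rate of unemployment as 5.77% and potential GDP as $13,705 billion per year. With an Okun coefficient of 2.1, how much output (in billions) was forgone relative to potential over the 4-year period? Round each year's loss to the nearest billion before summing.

$2,929 billion

Year 1993: gap = -2.1 × (7.47 - 5.77) = -3.57%, loss ≈ 13705 × 3.57/100 ≈ 489.
Year 1994: gap = -2.1 × (9.52 - 5.77) = -7.875%, loss ≈ 13705 × 7.875/100 ≈ 1079.
Year 1995: gap = -2.1 × (7.96 - 5.77) = -4.599%, loss ≈ 13705 × 4.599/100 ≈ 630.
Year 1996: gap = -2.1 × (8.31 - 5.77) = -5.334%, loss ≈ 13705 × 5.334/100 ≈ 731.
Total lost output = 489 + 1079 + 630 + 731 = 2929 billion.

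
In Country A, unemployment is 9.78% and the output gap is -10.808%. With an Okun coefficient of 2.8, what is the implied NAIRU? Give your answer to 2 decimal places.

5.92%

From Okun's law, u - u* = -(output gap)/β = -(-10.808)/2.8 = 3.86 points.
So u* = 9.78 - 3.86 = 5.92%.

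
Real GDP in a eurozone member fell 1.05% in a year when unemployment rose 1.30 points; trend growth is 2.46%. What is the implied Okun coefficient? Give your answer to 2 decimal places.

Growth form: g_Y = g_Y* - β × Δu, so β = (g_Y* - g_Y)/Δu.
β = (2.46 + 1.05)/1.30 = 3.51/1.30 = 2.70.

β ≈ 2.70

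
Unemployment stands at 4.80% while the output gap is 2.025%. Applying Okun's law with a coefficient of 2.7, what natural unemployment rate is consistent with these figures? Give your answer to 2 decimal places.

From Okun's law, u - u* = -(output gap)/β = -(2.025)/2.7 = -0.75 points.
So u* = 4.8 + 0.75 = 5.55%.

5.55%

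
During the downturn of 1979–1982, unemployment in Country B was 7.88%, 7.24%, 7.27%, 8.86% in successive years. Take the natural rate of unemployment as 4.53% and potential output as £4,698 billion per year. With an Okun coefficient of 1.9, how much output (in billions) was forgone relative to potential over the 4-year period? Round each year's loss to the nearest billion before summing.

Year 1979: gap = -1.9 × (7.88 - 4.53) = -6.365%, loss ≈ 4698 × 6.365/100 ≈ 299.
Year 1980: gap = -1.9 × (7.24 - 4.53) = -5.149%, loss ≈ 4698 × 5.149/100 ≈ 242.
Year 1981: gap = -1.9 × (7.27 - 4.53) = -5.206%, loss ≈ 4698 × 5.206/100 ≈ 245.
Year 1982: gap = -1.9 × (8.86 - 4.53) = -8.227%, loss ≈ 4698 × 8.227/100 ≈ 387.
Total lost output = 299 + 242 + 245 + 387 = 1173 billion.

£1,173 billion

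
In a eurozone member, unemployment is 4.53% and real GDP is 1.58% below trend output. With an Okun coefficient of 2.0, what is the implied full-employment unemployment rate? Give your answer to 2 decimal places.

3.74%

From Okun's law, u - u* = -(output gap)/β = -(-1.58)/2.0 = 0.79 points.
So u* = 4.53 - 0.79 = 3.74%.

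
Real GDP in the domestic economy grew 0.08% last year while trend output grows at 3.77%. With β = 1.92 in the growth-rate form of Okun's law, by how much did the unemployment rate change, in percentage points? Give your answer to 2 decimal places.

Growth-rate Okun's law: g_Y = g_Y* - β × Δu, so Δu = (g_Y* - g_Y)/β.
Δu = (3.77 - 0.08)/1.92 = 3.69/1.92 = 1.92 percentage points.

1.92 percentage points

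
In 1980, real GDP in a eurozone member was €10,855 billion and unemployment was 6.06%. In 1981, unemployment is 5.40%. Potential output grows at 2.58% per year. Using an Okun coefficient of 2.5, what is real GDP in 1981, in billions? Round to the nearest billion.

Δu = 5.4 - 6.06 = -0.66 points.
Okun's law (growth form): g_Y = g_Y* - β × Δu = 2.58 - 2.5 × (-0.66) = 2.58 + 1.65 = 4.23%.
Real GDP in the next year = 10855 × (1 + 4.23/100) = 10855 × 1.0423 ≈ 11314 billion.

€11,314 billion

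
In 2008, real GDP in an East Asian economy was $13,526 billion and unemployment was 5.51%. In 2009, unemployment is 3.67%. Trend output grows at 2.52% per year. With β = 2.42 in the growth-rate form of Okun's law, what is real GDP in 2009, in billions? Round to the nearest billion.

Δu = 3.67 - 5.51 = -1.84 points.
Okun's law (growth form): g_Y = g_Y* - β × Δu = 2.52 - 2.42 × (-1.84) = 2.52 + 4.4528 = 6.9728%.
Real GDP in the next year = 13526 × (1 + 6.9728/100) = 13526 × 1.069728 ≈ 14469 billion.

$14,469 billion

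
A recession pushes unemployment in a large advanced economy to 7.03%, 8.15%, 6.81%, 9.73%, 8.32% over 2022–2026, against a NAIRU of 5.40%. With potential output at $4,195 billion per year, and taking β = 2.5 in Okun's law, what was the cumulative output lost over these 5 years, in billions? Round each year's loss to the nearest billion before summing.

$1,367 billion

Year 2022: gap = -2.5 × (7.03 - 5.4) = -4.075%, loss ≈ 4195 × 4.075/100 ≈ 171.
Year 2023: gap = -2.5 × (8.15 - 5.4) = -6.875%, loss ≈ 4195 × 6.875/100 ≈ 288.
Year 2024: gap = -2.5 × (6.81 - 5.4) = -3.525%, loss ≈ 4195 × 3.525/100 ≈ 148.
Year 2025: gap = -2.5 × (9.73 - 5.4) = -10.825%, loss ≈ 4195 × 10.825/100 ≈ 454.
Year 2026: gap = -2.5 × (8.32 - 5.4) = -7.3%, loss ≈ 4195 × 7.3/100 ≈ 306.
Total lost output = 171 + 288 + 148 + 454 + 306 = 1367 billion.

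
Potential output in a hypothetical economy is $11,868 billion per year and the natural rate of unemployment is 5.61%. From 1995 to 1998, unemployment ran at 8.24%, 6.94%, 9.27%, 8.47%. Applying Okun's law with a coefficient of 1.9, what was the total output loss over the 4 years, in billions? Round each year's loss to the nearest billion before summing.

Year 1995: gap = -1.9 × (8.24 - 5.61) = -4.997%, loss ≈ 11868 × 4.997/100 ≈ 593.
Year 1996: gap = -1.9 × (6.94 - 5.61) = -2.527%, loss ≈ 11868 × 2.527/100 ≈ 300.
Year 1997: gap = -1.9 × (9.27 - 5.61) = -6.954%, loss ≈ 11868 × 6.954/100 ≈ 825.
Year 1998: gap = -1.9 × (8.47 - 5.61) = -5.434%, loss ≈ 11868 × 5.434/100 ≈ 645.
Total lost output = 593 + 300 + 825 + 645 = 2363 billion.

$2,363 billion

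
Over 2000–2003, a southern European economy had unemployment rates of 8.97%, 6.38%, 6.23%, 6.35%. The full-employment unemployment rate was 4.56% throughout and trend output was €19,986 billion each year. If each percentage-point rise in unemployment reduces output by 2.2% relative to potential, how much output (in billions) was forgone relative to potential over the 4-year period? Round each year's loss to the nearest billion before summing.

Year 2000: gap = -2.2 × (8.97 - 4.56) = -9.702%, loss ≈ 19986 × 9.702/100 ≈ 1939.
Year 2001: gap = -2.2 × (6.38 - 4.56) = -4.004%, loss ≈ 19986 × 4.004/100 ≈ 800.
Year 2002: gap = -2.2 × (6.23 - 4.56) = -3.674%, loss ≈ 19986 × 3.674/100 ≈ 734.
Year 2003: gap = -2.2 × (6.35 - 4.56) = -3.938%, loss ≈ 19986 × 3.938/100 ≈ 787.
Total lost output = 1939 + 800 + 734 + 787 = 4260 billion.

€4,260 billion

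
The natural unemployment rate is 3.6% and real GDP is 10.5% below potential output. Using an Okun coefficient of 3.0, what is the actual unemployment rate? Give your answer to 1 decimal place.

From Okun's law, u - u* = -(output gap)/β = -(-10.5)/3.0 = 3.5 points.
So u = 3.6 + 3.5 = 7.1%.

7.1%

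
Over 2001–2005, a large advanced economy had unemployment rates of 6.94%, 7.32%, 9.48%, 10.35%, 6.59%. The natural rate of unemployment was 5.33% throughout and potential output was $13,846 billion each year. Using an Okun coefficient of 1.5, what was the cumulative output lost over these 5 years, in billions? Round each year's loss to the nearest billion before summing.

$2,914 billion

Year 2001: gap = -1.5 × (6.94 - 5.33) = -2.415%, loss ≈ 13846 × 2.415/100 ≈ 334.
Year 2002: gap = -1.5 × (7.32 - 5.33) = -2.985%, loss ≈ 13846 × 2.985/100 ≈ 413.
Year 2003: gap = -1.5 × (9.48 - 5.33) = -6.225%, loss ≈ 13846 × 6.225/100 ≈ 862.
Year 2004: gap = -1.5 × (10.35 - 5.33) = -7.53%, loss ≈ 13846 × 7.53/100 ≈ 1043.
Year 2005: gap = -1.5 × (6.59 - 5.33) = -1.89%, loss ≈ 13846 × 1.89/100 ≈ 262.
Total lost output = 334 + 413 + 862 + 1043 + 262 = 2914 billion.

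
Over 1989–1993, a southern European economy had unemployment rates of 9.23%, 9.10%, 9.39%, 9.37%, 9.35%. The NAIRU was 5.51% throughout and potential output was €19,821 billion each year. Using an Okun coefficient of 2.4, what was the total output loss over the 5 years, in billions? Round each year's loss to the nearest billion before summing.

Year 1989: gap = -2.4 × (9.23 - 5.51) = -8.928%, loss ≈ 19821 × 8.928/100 ≈ 1770.
Year 1990: gap = -2.4 × (9.1 - 5.51) = -8.616%, loss ≈ 19821 × 8.616/100 ≈ 1708.
Year 1991: gap = -2.4 × (9.39 - 5.51) = -9.312%, loss ≈ 19821 × 9.312/100 ≈ 1846.
Year 1992: gap = -2.4 × (9.37 - 5.51) = -9.264%, loss ≈ 19821 × 9.264/100 ≈ 1836.
Year 1993: gap = -2.4 × (9.35 - 5.51) = -9.216%, loss ≈ 19821 × 9.216/100 ≈ 1827.
Total lost output = 1770 + 1708 + 1846 + 1836 + 1827 = 8987 billion.

€8,987 billion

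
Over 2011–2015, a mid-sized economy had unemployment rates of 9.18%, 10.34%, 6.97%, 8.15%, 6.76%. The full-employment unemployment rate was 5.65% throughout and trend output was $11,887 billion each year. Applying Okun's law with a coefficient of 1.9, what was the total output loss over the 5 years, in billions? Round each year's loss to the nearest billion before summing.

$2,970 billion

Year 2011: gap = -1.9 × (9.18 - 5.65) = -6.707%, loss ≈ 11887 × 6.707/100 ≈ 797.
Year 2012: gap = -1.9 × (10.34 - 5.65) = -8.911%, loss ≈ 11887 × 8.911/100 ≈ 1059.
Year 2013: gap = -1.9 × (6.97 - 5.65) = -2.508%, loss ≈ 11887 × 2.508/100 ≈ 298.
Year 2014: gap = -1.9 × (8.15 - 5.65) = -4.75%, loss ≈ 11887 × 4.75/100 ≈ 565.
Year 2015: gap = -1.9 × (6.76 - 5.65) = -2.109%, loss ≈ 11887 × 2.109/100 ≈ 251.
Total lost output = 797 + 1059 + 298 + 565 + 251 = 2970 billion.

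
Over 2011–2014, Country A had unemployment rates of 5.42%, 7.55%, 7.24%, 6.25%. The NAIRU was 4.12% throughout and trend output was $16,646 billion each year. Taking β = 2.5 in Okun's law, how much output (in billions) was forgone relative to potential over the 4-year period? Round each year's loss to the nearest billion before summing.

Year 2011: gap = -2.5 × (5.42 - 4.12) = -3.25%, loss ≈ 16646 × 3.25/100 ≈ 541.
Year 2012: gap = -2.5 × (7.55 - 4.12) = -8.575%, loss ≈ 16646 × 8.575/100 ≈ 1427.
Year 2013: gap = -2.5 × (7.24 - 4.12) = -7.8%, loss ≈ 16646 × 7.8/100 ≈ 1298.
Year 2014: gap = -2.5 × (6.25 - 4.12) = -5.325%, loss ≈ 16646 × 5.325/100 ≈ 886.
Total lost output = 541 + 1427 + 1298 + 886 = 4152 billion.

$4,152 billion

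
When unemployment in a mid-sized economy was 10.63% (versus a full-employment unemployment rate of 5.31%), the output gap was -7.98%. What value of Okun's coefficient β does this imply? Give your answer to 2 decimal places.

Okun's law: output gap = -β × (u - u*).
-7.98 = -β × (10.63 - 5.31) = -β × 5.32, so β = 7.98/5.32 = 1.50.

β ≈ 1.50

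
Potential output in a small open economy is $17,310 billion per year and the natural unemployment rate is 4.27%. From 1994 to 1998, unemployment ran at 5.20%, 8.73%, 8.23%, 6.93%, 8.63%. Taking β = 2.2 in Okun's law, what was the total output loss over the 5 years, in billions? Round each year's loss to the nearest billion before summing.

Year 1994: gap = -2.2 × (5.2 - 4.27) = -2.046%, loss ≈ 17310 × 2.046/100 ≈ 354.
Year 1995: gap = -2.2 × (8.73 - 4.27) = -9.812%, loss ≈ 17310 × 9.812/100 ≈ 1698.
Year 1996: gap = -2.2 × (8.23 - 4.27) = -8.712%, loss ≈ 17310 × 8.712/100 ≈ 1508.
Year 1997: gap = -2.2 × (6.93 - 4.27) = -5.852%, loss ≈ 17310 × 5.852/100 ≈ 1013.
Year 1998: gap = -2.2 × (8.63 - 4.27) = -9.592%, loss ≈ 17310 × 9.592/100 ≈ 1660.
Total lost output = 354 + 1698 + 1508 + 1013 + 1660 = 6233 billion.

$6,233 billion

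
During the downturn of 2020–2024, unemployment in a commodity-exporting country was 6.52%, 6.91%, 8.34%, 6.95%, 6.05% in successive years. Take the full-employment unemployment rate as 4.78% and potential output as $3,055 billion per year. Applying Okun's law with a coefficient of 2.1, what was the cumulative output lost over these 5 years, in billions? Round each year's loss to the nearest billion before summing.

$697 billion

Year 2020: gap = -2.1 × (6.52 - 4.78) = -3.654%, loss ≈ 3055 × 3.654/100 ≈ 112.
Year 2021: gap = -2.1 × (6.91 - 4.78) = -4.473%, loss ≈ 3055 × 4.473/100 ≈ 137.
Year 2022: gap = -2.1 × (8.34 - 4.78) = -7.476%, loss ≈ 3055 × 7.476/100 ≈ 228.
Year 2023: gap = -2.1 × (6.95 - 4.78) = -4.557%, loss ≈ 3055 × 4.557/100 ≈ 139.
Year 2024: gap = -2.1 × (6.05 - 4.78) = -2.667%, loss ≈ 3055 × 2.667/100 ≈ 81.
Total lost output = 112 + 137 + 228 + 139 + 81 = 697 billion.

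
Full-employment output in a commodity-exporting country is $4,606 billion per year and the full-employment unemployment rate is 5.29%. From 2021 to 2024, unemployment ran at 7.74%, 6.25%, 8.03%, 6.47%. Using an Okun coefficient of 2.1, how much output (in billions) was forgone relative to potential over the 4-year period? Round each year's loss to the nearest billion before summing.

Year 2021: gap = -2.1 × (7.74 - 5.29) = -5.145%, loss ≈ 4606 × 5.145/100 ≈ 237.
Year 2022: gap = -2.1 × (6.25 - 5.29) = -2.016%, loss ≈ 4606 × 2.016/100 ≈ 93.
Year 2023: gap = -2.1 × (8.03 - 5.29) = -5.754%, loss ≈ 4606 × 5.754/100 ≈ 265.
Year 2024: gap = -2.1 × (6.47 - 5.29) = -2.478%, loss ≈ 4606 × 2.478/100 ≈ 114.
Total lost output = 237 + 93 + 265 + 114 = 709 billion.

$709 billion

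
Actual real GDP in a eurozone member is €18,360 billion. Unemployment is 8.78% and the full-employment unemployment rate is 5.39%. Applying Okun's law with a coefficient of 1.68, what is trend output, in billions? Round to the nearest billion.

Unemployment gap = 8.78 - 5.39 = 3.39 points, so output gap = -1.68 × 3.39 = -5.6952%.
Since Y = Y* × (1 + gap/100), Y* = 18360/0.943048 ≈ 19469 billion.

€19,469 billion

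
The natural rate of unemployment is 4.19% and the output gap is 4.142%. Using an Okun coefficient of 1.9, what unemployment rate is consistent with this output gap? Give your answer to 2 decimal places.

2.01%

From Okun's law, u - u* = -(output gap)/β = -(4.142)/1.9 = -2.18 points.
So u = 4.19 - 2.18 = 2.01%.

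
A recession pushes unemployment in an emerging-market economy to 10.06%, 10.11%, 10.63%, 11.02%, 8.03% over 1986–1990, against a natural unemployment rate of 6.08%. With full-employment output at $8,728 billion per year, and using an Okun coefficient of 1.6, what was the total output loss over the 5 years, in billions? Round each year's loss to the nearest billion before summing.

Year 1986: gap = -1.6 × (10.06 - 6.08) = -6.368%, loss ≈ 8728 × 6.368/100 ≈ 556.
Year 1987: gap = -1.6 × (10.11 - 6.08) = -6.448%, loss ≈ 8728 × 6.448/100 ≈ 563.
Year 1988: gap = -1.6 × (10.63 - 6.08) = -7.28%, loss ≈ 8728 × 7.28/100 ≈ 635.
Year 1989: gap = -1.6 × (11.02 - 6.08) = -7.904%, loss ≈ 8728 × 7.904/100 ≈ 690.
Year 1990: gap = -1.6 × (8.03 - 6.08) = -3.12%, loss ≈ 8728 × 3.12/100 ≈ 272.
Total lost output = 556 + 563 + 635 + 690 + 272 = 2716 billion.

$2,716 billion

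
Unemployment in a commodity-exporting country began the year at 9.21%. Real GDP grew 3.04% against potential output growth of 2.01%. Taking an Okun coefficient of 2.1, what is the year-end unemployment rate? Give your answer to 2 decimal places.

8.72%

Growth-rate Okun's law: g_Y = g_Y* - β × Δu, so Δu = (g_Y* - g_Y)/β.
Δu = (2.01 - 3.04)/2.1 = -1.03/2.1 = -0.49 percentage points.
Year-end unemployment = 9.21 - 0.49 = 8.72%.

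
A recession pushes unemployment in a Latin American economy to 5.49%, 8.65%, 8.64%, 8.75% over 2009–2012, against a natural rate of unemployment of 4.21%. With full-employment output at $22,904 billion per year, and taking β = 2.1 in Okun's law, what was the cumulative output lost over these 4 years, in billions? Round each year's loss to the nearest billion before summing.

$7,067 billion

Year 2009: gap = -2.1 × (5.49 - 4.21) = -2.688%, loss ≈ 22904 × 2.688/100 ≈ 616.
Year 2010: gap = -2.1 × (8.65 - 4.21) = -9.324%, loss ≈ 22904 × 9.324/100 ≈ 2136.
Year 2011: gap = -2.1 × (8.64 - 4.21) = -9.303%, loss ≈ 22904 × 9.303/100 ≈ 2131.
Year 2012: gap = -2.1 × (8.75 - 4.21) = -9.534%, loss ≈ 22904 × 9.534/100 ≈ 2184.
Total lost output = 616 + 2136 + 2131 + 2184 = 7067 billion.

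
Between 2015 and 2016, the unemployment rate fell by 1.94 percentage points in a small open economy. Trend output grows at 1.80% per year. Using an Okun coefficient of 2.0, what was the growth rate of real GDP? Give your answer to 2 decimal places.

Growth-rate Okun's law: g_Y = g_Y* - β × Δu.
g_Y = 1.80 - 2.0 × (-1.94) = 1.8 + 3.88 = 5.68%, i.e. 5.68% to 2 d.p.

5.68%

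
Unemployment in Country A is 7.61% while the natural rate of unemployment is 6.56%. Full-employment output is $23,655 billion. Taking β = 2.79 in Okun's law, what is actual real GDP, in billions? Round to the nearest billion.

$22,962 billion

Unemployment gap = 7.61 - 6.56 = 1.05 points, so the output gap is -2.79 × 1.05 = -2.9295%.
Actual GDP = 23655 × (1 - 2.9295/100) = 23655 × 0.970705 ≈ 22962 billion.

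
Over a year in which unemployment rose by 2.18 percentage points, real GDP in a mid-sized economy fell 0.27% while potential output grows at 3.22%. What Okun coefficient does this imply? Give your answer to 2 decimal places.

β ≈ 1.60

Growth form: g_Y = g_Y* - β × Δu, so β = (g_Y* - g_Y)/Δu.
β = (3.22 + 0.27)/2.18 = 3.49/2.18 = 1.60.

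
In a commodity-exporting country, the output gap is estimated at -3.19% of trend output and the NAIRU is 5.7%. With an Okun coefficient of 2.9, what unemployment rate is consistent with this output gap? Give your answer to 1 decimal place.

6.8%

From Okun's law, u - u* = -(output gap)/β = -(-3.19)/2.9 = 1.1 points.
So u = 5.7 + 1.1 = 6.8%.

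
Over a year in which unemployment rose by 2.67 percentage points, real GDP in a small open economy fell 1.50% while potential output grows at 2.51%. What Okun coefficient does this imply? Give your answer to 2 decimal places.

Growth form: g_Y = g_Y* - β × Δu, so β = (g_Y* - g_Y)/Δu.
β = (2.51 + 1.5)/2.67 = 4.01/2.67 = 1.50.

β ≈ 1.50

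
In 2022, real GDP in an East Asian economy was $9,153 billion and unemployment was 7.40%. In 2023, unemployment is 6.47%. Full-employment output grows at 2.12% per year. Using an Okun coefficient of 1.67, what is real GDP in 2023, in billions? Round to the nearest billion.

$9,489 billion

Δu = 6.47 - 7.4 = -0.93 points.
Okun's law (growth form): g_Y = g_Y* - β × Δu = 2.12 - 1.67 × (-0.93) = 2.12 + 1.5531 = 3.6731%.
Real GDP in the next year = 9153 × (1 + 3.6731/100) = 9153 × 1.036731 ≈ 9489 billion.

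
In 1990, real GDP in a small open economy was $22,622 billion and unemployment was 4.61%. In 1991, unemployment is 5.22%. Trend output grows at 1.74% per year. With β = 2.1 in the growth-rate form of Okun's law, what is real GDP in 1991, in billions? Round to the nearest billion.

$22,726 billion

Δu = 5.22 - 4.61 = 0.61 points.
Okun's law (growth form): g_Y = g_Y* - β × Δu = 1.74 - 2.1 × (0.61) = 1.74 - 1.281 = 0.459%.
Real GDP in the next year = 22622 × (1 + 0.459/100) = 22622 × 1.00459 ≈ 22726 billion.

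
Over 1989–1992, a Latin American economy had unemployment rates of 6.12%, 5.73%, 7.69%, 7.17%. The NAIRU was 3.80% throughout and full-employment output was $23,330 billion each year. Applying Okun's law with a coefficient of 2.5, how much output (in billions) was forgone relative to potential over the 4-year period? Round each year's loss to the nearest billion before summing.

Year 1989: gap = -2.5 × (6.12 - 3.8) = -5.8%, loss ≈ 23330 × 5.8/100 ≈ 1353.
Year 1990: gap = -2.5 × (5.73 - 3.8) = -4.825%, loss ≈ 23330 × 4.825/100 ≈ 1126.
Year 1991: gap = -2.5 × (7.69 - 3.8) = -9.725%, loss ≈ 23330 × 9.725/100 ≈ 2269.
Year 1992: gap = -2.5 × (7.17 - 3.8) = -8.425%, loss ≈ 23330 × 8.425/100 ≈ 1966.
Total lost output = 1353 + 1126 + 2269 + 1966 = 6714 billion.

$6,714 billion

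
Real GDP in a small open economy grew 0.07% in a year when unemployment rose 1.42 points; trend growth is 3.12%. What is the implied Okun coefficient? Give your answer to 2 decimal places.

Growth form: g_Y = g_Y* - β × Δu, so β = (g_Y* - g_Y)/Δu.
β = (3.12 - 0.07)/1.42 = 3.05/1.42 = 2.15.

β ≈ 2.15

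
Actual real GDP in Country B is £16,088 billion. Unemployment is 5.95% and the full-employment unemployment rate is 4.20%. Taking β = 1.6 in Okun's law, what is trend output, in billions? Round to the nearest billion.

£16,551 billion

Unemployment gap = 5.95 - 4.2 = 1.75 points, so output gap = -1.6 × 1.75 = -2.8%.
Since Y = Y* × (1 + gap/100), Y* = 16088/0.972 ≈ 16551 billion.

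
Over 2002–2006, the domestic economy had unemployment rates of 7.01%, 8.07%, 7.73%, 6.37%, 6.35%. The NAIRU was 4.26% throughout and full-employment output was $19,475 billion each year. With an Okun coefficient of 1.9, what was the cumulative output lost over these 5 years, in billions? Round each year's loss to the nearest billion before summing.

$5,266 billion

Year 2002: gap = -1.9 × (7.01 - 4.26) = -5.225%, loss ≈ 19475 × 5.225/100 ≈ 1018.
Year 2003: gap = -1.9 × (8.07 - 4.26) = -7.239%, loss ≈ 19475 × 7.239/100 ≈ 1410.
Year 2004: gap = -1.9 × (7.73 - 4.26) = -6.593%, loss ≈ 19475 × 6.593/100 ≈ 1284.
Year 2005: gap = -1.9 × (6.37 - 4.26) = -4.009%, loss ≈ 19475 × 4.009/100 ≈ 781.
Year 2006: gap = -1.9 × (6.35 - 4.26) = -3.971%, loss ≈ 19475 × 3.971/100 ≈ 773.
Total lost output = 1018 + 1410 + 1284 + 781 + 773 = 5266 billion.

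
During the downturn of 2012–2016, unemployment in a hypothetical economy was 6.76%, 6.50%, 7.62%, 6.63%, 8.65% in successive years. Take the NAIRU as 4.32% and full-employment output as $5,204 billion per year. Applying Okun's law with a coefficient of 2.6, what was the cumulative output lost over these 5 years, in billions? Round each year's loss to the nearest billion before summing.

$1,971 billion

Year 2012: gap = -2.6 × (6.76 - 4.32) = -6.344%, loss ≈ 5204 × 6.344/100 ≈ 330.
Year 2013: gap = -2.6 × (6.5 - 4.32) = -5.668%, loss ≈ 5204 × 5.668/100 ≈ 295.
Year 2014: gap = -2.6 × (7.62 - 4.32) = -8.58%, loss ≈ 5204 × 8.58/100 ≈ 447.
Year 2015: gap = -2.6 × (6.63 - 4.32) = -6.006%, loss ≈ 5204 × 6.006/100 ≈ 313.
Year 2016: gap = -2.6 × (8.65 - 4.32) = -11.258%, loss ≈ 5204 × 11.258/100 ≈ 586.
Total lost output = 330 + 295 + 447 + 313 + 586 = 1971 billion.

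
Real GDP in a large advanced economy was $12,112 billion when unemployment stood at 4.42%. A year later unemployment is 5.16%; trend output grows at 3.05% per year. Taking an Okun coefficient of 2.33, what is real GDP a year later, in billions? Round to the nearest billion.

$12,273 billion

Δu = 5.16 - 4.42 = 0.74 points.
Okun's law (growth form): g_Y = g_Y* - β × Δu = 3.05 - 2.33 × (0.74) = 3.05 - 1.7242 = 1.3258%.
Real GDP in the next year = 12112 × (1 + 1.3258/100) = 12112 × 1.013258 ≈ 12273 billion.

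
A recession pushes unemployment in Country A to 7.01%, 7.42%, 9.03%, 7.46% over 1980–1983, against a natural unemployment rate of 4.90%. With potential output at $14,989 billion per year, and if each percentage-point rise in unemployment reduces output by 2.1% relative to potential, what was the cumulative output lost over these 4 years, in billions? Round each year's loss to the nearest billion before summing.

Year 1980: gap = -2.1 × (7.01 - 4.9) = -4.431%, loss ≈ 14989 × 4.431/100 ≈ 664.
Year 1981: gap = -2.1 × (7.42 - 4.9) = -5.292%, loss ≈ 14989 × 5.292/100 ≈ 793.
Year 1982: gap = -2.1 × (9.03 - 4.9) = -8.673%, loss ≈ 14989 × 8.673/100 ≈ 1300.
Year 1983: gap = -2.1 × (7.46 - 4.9) = -5.376%, loss ≈ 14989 × 5.376/100 ≈ 806.
Total lost output = 664 + 793 + 1300 + 806 = 3563 billion.

$3,563 billion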